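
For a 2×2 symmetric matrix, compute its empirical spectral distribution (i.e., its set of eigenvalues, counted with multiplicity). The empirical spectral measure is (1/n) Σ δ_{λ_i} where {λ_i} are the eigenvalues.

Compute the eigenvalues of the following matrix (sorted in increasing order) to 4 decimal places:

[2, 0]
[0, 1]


Since M is real symmetric, both eigenvalues are real; they are the roots of det(λI − M) = λ² − (tr M) λ + det M.
tr M = 2 + 1 = 3.
det M = 2·1 − 0² = 2 − 0 = 2.
Characteristic polynomial: λ² − 3λ + 2 = 0.
Discriminant Δ = (tr M)² − 4·det M = 9 − 8 = 1; √Δ = 1.000000.
λ = (tr M ± √Δ)/2 = (3 ± 1.000000)/2, giving (tr M − √Δ)/2 = 1.0000 and (tr M + √Δ)/2 = 2.0000.

Eigenvalues sorted in increasing order: [1.0000, 2.0000].


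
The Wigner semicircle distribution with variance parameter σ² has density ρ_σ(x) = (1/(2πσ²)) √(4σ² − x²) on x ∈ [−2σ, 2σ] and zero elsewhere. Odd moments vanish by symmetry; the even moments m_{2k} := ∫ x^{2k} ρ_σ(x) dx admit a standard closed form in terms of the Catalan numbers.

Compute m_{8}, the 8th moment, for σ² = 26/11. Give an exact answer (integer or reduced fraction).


By the scaled semicircle moment identity, m_{2k} = σ^{2k} · C_k with k = 4.
C_4 = (1/(k+1)) · C(2k, k) = (1/5) · C(8, 4) = (1/5) · 70 = 14.
σ^{2k} = (σ²)^k = (26/11)^4 = 456976/14641.

Therefore m_{8} = σ^{8} · C_4 = (456976/14641) · 14 = 6397664/14641.


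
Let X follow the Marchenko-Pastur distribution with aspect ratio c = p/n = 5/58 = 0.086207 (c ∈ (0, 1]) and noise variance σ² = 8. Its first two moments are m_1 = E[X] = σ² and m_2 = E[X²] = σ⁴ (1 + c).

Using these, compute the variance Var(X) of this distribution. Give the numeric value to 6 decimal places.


m_1 = E[X] = σ² = 8, so m_1² = 64.
m_2 = E[X²] = σ⁴ (1 + c) = 64 · (1 + 0.086207) = 64 · 1.086207 = 69.517241.
(Note m_2 − m_1² simplifies to c · σ⁴ = 0.086207 · 64.)

Var(X) = m_2 − m_1² = 69.517241 − 64 = 5.517241.


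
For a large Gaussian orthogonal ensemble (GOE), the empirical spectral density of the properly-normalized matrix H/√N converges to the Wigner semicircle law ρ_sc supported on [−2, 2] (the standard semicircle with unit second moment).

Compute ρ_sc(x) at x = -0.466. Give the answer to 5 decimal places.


ρ_sc(x) = (1/(2π)) √(4 − x²). With x = -0.466:
  4 − x² = 4 − (-0.466)² = 4 − 0.217156 = 3.782844.
  √(4 − x²) = 1.944953.
  1/(2π) = 0.159155.
  ρ_sc(-0.466) = 0.159155 · 1.944953 = 0.309549.

Rounded to 5 decimal places: ρ_sc(-0.466) ≈ 0.30955.


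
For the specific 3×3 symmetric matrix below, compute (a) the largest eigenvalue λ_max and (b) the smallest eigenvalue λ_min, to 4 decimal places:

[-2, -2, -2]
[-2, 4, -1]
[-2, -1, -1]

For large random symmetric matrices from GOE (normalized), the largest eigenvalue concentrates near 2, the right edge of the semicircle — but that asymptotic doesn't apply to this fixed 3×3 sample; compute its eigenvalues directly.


Since M is real symmetric, all three eigenvalues are real; they are the roots of det(λI − M) = λ³ − (tr M) λ² + s λ − det M, where s is the sum of the principal 2×2 minors.
tr M = -2 + 4 + (-1) = 1.
s = ((-2)·4 − (-2)²) + ((-2)·(-1) − (-2)²) + (4·(-1) − (-1)²) = -12 + (-2) + (-5) = -19.
det M (expand along row 1) = (-2)·(-5) − (-2)·0 + (-2)·10 = -10.
Characteristic polynomial: λ³ − λ² − 19λ + 10 = 0.
Substitute λ = y + (tr M)/3 = y + 0.333333 to remove the quadratic term: y³ + p·y + q = 0 with p = s − (tr M)²/3 = -19.333333 and q = −2(tr M)³/27 + (tr M)·s/3 − det M = 3.592593.
Three real roots ⇒ use the trigonometric (Viète) form: r = 2√(−p/3) = 5.077182, φ = arccos(3q/(p·r)) = arccos(-0.109799) = 1.680817 rad.
y_k = r·cos(φ/3 − 2πk/3) for k = 0, 1, 2 gives y = 4.300933, 0.186157, -4.487091.
λ_k = y_k + 0.333333 gives λ = 4.6343, 0.5195, -4.1538 (check: the sum is 1.0000 = tr M).

Hence λ_max = 4.6343 and λ_min = -4.1538.


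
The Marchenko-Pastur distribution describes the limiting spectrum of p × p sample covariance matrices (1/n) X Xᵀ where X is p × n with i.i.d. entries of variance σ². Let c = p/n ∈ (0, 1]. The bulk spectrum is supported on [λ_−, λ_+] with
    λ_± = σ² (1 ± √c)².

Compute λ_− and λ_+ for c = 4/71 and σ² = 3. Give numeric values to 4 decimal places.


c = 4/71 = 0.056338; √c = 0.237356.
λ_− = σ² (1 − √c)² = 3 · (1 − 0.237356)² = 3 · (0.762644)² = 1.744876.
λ_+ = σ² (1 + √c)² = 3 · (1 + 0.237356)² = 3 · (1.237356)² = 4.593152.

Rounded to 4 decimal places: λ_− ≈ 1.7449, λ_+ ≈ 4.5932.


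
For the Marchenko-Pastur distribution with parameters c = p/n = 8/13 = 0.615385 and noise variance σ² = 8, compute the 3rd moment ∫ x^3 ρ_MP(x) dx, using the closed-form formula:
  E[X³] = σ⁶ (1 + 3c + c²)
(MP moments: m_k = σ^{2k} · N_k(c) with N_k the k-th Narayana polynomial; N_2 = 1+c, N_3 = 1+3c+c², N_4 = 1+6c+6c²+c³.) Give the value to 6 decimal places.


E[X³] = σ⁶ (1 + 3c + c²) (third MP moment). With σ² = 8 (so σ⁶ = 512) and c = 8/13 = 0.615385: E[X³] = 512 · (1 + 3·0.615385 + (0.615385)²) = 512 · 3.224852.

So E[X^3] = 1651.124260.


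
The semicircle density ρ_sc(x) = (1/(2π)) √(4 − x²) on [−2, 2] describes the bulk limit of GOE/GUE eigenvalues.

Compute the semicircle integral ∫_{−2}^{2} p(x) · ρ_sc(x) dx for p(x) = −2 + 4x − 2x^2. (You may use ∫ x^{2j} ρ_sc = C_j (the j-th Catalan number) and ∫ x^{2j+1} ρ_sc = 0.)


Write p(x) = Σ a_i x^i, split into monomials and integrate each against ρ_sc separately.
Using ∫ x^{2j} ρ_sc = C_j = (1/(j+1)) C(2j, j) (Catalan numbers) and ∫ x^{2j+1} ρ_sc = 0 (odd monomials vanish by symmetry):
  i = 0 (even): a_0 · C_{0} = -2 · 1 = -2
  i = 1 (odd): ∫ x^1 ρ_sc = 0 (vanishes)
  i = 2 (even): a_2 · C_{1} = -2 · 1 = -2

Summing the contributions: ∫_{−2}^{2} p(x) ρ_sc(x) dx = (-2) + (-2) = -4.


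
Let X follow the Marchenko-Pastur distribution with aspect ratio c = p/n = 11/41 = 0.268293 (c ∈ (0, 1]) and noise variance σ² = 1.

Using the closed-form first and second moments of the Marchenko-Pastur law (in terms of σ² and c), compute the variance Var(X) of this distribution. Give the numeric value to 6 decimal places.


Recall the MP moments m_1 = E[X] = σ² and m_2 = E[X²] = σ⁴ (1 + c).
m_1 = E[X] = σ² = 1, so m_1² = 1.
m_2 = E[X²] = σ⁴ (1 + c) = 1 · (1 + 0.268293) = 1 · 1.268293 = 1.268293.
(Note m_2 − m_1² simplifies to c · σ⁴ = 0.268293 · 1.)

Var(X) = m_2 − m_1² = 1.268293 − 1 = 0.268293.


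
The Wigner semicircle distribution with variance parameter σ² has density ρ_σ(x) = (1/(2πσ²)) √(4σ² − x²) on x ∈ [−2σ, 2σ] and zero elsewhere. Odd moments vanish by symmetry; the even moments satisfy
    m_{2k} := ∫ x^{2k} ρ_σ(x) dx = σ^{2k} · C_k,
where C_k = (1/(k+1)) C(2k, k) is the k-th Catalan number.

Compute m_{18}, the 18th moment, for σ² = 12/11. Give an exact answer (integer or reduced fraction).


By the scaled semicircle moment identity, m_{2k} = σ^{2k} · C_k with k = 9.
C_9 = (1/(k+1)) · C(2k, k) = (1/10) · C(18, 9) = (1/10) · 48620 = 4862.
σ^{2k} = (σ²)^k = (12/11)^9 = 5159780352/2357947691.

Therefore m_{18} = σ^{18} · C_9 = (5159780352/2357947691) · 4862 = 2280622915584/214358881.


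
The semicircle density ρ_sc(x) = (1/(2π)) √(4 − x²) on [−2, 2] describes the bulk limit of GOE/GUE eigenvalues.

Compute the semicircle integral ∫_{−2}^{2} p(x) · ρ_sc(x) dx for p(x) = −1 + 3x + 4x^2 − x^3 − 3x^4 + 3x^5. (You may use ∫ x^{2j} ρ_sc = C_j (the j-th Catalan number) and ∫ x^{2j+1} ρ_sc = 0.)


Write p(x) = Σ a_i x^i, split into monomials and integrate each against ρ_sc separately.
Using ∫ x^{2j} ρ_sc = C_j = (1/(j+1)) C(2j, j) (Catalan numbers) and ∫ x^{2j+1} ρ_sc = 0 (odd monomials vanish by symmetry):
  i = 0 (even): a_0 · C_{0} = -1 · 1 = -1
  i = 1 (odd): ∫ x^1 ρ_sc = 0 (vanishes)
  i = 2 (even): a_2 · C_{1} = 4 · 1 = 4
  i = 3 (odd): ∫ x^3 ρ_sc = 0 (vanishes)
  i = 4 (even): a_4 · C_{2} = -3 · 2 = -6
  i = 5 (odd): ∫ x^5 ρ_sc = 0 (vanishes)

Summing the contributions: ∫_{−2}^{2} p(x) ρ_sc(x) dx = (-1) + 4 + (-6) = -3.


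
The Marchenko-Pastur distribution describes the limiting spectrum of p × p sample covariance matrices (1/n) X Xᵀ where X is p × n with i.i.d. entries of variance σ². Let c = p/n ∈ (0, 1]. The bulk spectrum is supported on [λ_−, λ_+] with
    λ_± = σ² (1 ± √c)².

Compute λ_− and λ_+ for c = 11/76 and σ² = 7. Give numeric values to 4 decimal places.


c = 11/76 = 0.144737; √c = 0.380443.
λ_− = σ² (1 − √c)² = 7 · (1 − 0.380443)² = 7 · (0.619557)² = 2.686957.
λ_+ = σ² (1 + √c)² = 7 · (1 + 0.380443)² = 7 · (1.380443)² = 13.339359.

Rounded to 4 decimal places: λ_− ≈ 2.6870, λ_+ ≈ 13.3394.


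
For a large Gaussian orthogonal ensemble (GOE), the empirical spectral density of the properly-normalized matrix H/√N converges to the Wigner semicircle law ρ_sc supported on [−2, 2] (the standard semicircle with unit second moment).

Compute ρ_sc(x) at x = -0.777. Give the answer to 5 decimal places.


ρ_sc(x) = (1/(2π)) √(4 − x²). With x = -0.777:
  4 − x² = 4 − (-0.777)² = 4 − 0.603729 = 3.396271.
  √(4 − x²) = 1.842897.
  1/(2π) = 0.159155.
  ρ_sc(-0.777) = 0.159155 · 1.842897 = 0.293306.

Rounded to 5 decimal places: ρ_sc(-0.777) ≈ 0.29331.


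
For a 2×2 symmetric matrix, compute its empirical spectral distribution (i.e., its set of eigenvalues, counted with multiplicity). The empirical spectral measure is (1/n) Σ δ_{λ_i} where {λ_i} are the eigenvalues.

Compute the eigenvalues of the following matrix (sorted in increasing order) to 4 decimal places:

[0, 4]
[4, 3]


Since M is real symmetric, both eigenvalues are real; they are the roots of det(λI − M) = λ² − (tr M) λ + det M.
tr M = 0 + 3 = 3.
det M = 0·3 − 4² = 0 − 16 = -16.
Characteristic polynomial: λ² − 3λ − 16 = 0.
Discriminant Δ = (tr M)² − 4·det M = 9 − (-64) = 73; √Δ = 8.544004.
λ = (tr M ± √Δ)/2 = (3 ± 8.544004)/2, giving (tr M − √Δ)/2 = -2.7720 and (tr M + √Δ)/2 = 5.7720.

Eigenvalues sorted in increasing order: [-2.7720, 5.7720].


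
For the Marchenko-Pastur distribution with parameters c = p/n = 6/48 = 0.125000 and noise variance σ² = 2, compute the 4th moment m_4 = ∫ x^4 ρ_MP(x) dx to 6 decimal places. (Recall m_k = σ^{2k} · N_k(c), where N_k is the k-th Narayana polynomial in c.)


E[X⁴] = σ⁸ (1 + 6c + 6c² + c³) (fourth MP moment). With σ² = 2 (so σ⁸ = 16) and c = 6/48 = 0.125000: E[X⁴] = 16 · (1 + 6·0.125000 + 6·(0.125000)² + (0.125000)³) = 16 · 1.845703.

So E[X^4] = 29.531250.


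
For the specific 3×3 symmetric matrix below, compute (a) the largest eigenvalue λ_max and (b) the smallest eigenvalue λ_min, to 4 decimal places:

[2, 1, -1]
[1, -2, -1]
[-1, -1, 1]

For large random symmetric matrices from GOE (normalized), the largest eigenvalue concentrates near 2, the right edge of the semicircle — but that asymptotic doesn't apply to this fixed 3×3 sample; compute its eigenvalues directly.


Since M is real symmetric, all three eigenvalues are real; they are the roots of det(λI − M) = λ³ − (tr M) λ² + s λ − det M, where s is the sum of the principal 2×2 minors.
tr M = 2 + (-2) + 1 = 1.
s = (2·(-2) − 1²) + (2·1 − (-1)²) + ((-2)·1 − (-1)²) = -5 + 1 + (-3) = -7.
det M (expand along row 1) = 2·(-3) − 1·0 + (-1)·(-3) = -3.
Characteristic polynomial: λ³ − λ² − 7λ + 3 = 0.
Substitute λ = y + (tr M)/3 = y + 0.333333 to remove the quadratic term: y³ + p·y + q = 0 with p = s − (tr M)²/3 = -7.333333 and q = −2(tr M)³/27 + (tr M)·s/3 − det M = 0.592593.
Three real roots ⇒ use the trigonometric (Viète) form: r = 2√(−p/3) = 3.126944, φ = arccos(3q/(p·r)) = arccos(-0.077528) = 1.648402 rad.
y_k = r·cos(φ/3 − 2πk/3) for k = 0, 1, 2 gives y = 2.666667, 0.080880, -2.747547.
λ_k = y_k + 0.333333 gives λ = 3.0000, 0.4142, -2.4142 (check: the sum is 1.0000 = tr M).

Hence λ_max = 3.0000 and λ_min = -2.4142.


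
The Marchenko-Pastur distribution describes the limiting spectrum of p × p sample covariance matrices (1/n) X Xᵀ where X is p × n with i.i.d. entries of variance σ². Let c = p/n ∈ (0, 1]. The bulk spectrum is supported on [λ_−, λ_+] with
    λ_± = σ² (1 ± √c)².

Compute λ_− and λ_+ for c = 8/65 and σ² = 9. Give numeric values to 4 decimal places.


c = 8/65 = 0.123077; √c = 0.350823.
λ_− = σ² (1 − √c)² = 9 · (1 − 0.350823)² = 9 · (0.649177)² = 3.792875.
λ_+ = σ² (1 + √c)² = 9 · (1 + 0.350823)² = 9 · (1.350823)² = 16.422510.

Rounded to 4 decimal places: λ_− ≈ 3.7929, λ_+ ≈ 16.4225.


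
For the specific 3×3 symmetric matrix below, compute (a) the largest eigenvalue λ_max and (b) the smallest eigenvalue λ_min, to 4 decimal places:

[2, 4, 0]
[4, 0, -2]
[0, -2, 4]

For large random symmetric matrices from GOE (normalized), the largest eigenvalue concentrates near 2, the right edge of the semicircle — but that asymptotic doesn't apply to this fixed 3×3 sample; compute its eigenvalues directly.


Since M is real symmetric, all three eigenvalues are real; they are the roots of det(λI − M) = λ³ − (tr M) λ² + s λ − det M, where s is the sum of the principal 2×2 minors.
tr M = 2 + 0 + 4 = 6.
s = (2·0 − 4²) + (2·4 − 0²) + (0·4 − (-2)²) = -16 + 8 + (-4) = -12.
det M (expand along row 1) = 2·(-4) − 4·16 + 0·(-8) = -72.
Characteristic polynomial: λ³ − 6λ² − 12λ + 72 = 0.
Substitute λ = y + (tr M)/3 = y + 2.000000 to remove the quadratic term: y³ + p·y + q = 0 with p = s − (tr M)²/3 = -24.000000 and q = −2(tr M)³/27 + (tr M)·s/3 − det M = 32.000000.
Three real roots ⇒ use the trigonometric (Viète) form: r = 2√(−p/3) = 5.656854, φ = arccos(3q/(p·r)) = arccos(-0.707107) = 2.356194 rad.
y_k = r·cos(φ/3 − 2πk/3) for k = 0, 1, 2 gives y = 4.000000, 1.464102, -5.464102.
λ_k = y_k + 2.000000 gives λ = 6.0000, 3.4641, -3.4641 (check: the sum is 6.0000 = tr M).

Hence λ_max = 6.0000 and λ_min = -3.4641.


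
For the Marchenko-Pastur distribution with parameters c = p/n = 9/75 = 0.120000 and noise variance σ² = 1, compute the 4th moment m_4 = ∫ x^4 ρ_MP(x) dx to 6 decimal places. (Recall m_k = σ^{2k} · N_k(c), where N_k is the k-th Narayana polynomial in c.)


E[X⁴] = σ⁸ (1 + 6c + 6c² + c³) (fourth MP moment). With σ² = 1 (so σ⁸ = 1) and c = 9/75 = 0.120000: E[X⁴] = 1 · (1 + 6·0.120000 + 6·(0.120000)² + (0.120000)³) = 1 · 1.808128.

So E[X^4] = 1.808128.


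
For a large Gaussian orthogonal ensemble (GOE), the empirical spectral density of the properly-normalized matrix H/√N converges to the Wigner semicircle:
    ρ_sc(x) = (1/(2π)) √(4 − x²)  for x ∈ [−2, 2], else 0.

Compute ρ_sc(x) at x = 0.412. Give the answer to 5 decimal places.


ρ_sc(x) = (1/(2π)) √(4 − x²). With x = 0.412:
  4 − x² = 4 − (0.412)² = 4 − 0.169744 = 3.830256.
  √(4 − x²) = 1.957104.
  1/(2π) = 0.159155.
  ρ_sc(0.412) = 0.159155 · 1.957104 = 0.311483.

Rounded to 5 decimal places: ρ_sc(0.412) ≈ 0.31148.


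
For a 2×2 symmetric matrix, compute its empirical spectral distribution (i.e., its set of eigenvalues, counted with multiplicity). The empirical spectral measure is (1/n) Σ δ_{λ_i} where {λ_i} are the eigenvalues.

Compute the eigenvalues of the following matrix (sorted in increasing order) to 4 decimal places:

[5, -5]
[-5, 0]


Since M is real symmetric, both eigenvalues are real; they are the roots of det(λI − M) = λ² − (tr M) λ + det M.
tr M = 5 + 0 = 5.
det M = 5·0 − (-5)² = 0 − 25 = -25.
Characteristic polynomial: λ² − 5λ − 25 = 0.
Discriminant Δ = (tr M)² − 4·det M = 25 − (-100) = 125; √Δ = 11.180340.
λ = (tr M ± √Δ)/2 = (5 ± 11.180340)/2, giving (tr M − √Δ)/2 = -3.0902 and (tr M + √Δ)/2 = 8.0902.

Eigenvalues sorted in increasing order: [-3.0902, 8.0902].


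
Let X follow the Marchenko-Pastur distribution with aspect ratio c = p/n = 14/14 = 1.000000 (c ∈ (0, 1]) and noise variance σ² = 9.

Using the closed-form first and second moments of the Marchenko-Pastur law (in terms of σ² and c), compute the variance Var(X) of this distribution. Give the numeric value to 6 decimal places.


Recall the MP moments m_1 = E[X] = σ² and m_2 = E[X²] = σ⁴ (1 + c).
m_1 = E[X] = σ² = 9, so m_1² = 81.
m_2 = E[X²] = σ⁴ (1 + c) = 81 · (1 + 1.000000) = 81 · 2.000000 = 162.000000.
(Note m_2 − m_1² simplifies to c · σ⁴ = 1.000000 · 81.)

Var(X) = m_2 − m_1² = 162.000000 − 81 = 81.000000.


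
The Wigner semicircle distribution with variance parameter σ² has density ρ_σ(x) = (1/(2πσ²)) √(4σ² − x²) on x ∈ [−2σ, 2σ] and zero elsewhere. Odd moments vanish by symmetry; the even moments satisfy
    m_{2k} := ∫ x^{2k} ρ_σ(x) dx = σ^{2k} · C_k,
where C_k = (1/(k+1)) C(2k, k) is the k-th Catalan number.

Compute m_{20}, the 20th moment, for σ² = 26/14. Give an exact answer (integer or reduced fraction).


By the scaled semicircle moment identity, m_{2k} = σ^{2k} · C_k with k = 10.
C_10 = (1/(k+1)) · C(2k, k) = (1/11) · C(20, 10) = (1/11) · 184756 = 16796.
σ^{2k} = (σ²)^k = (26/14)^10 = 137858491849/282475249.

Therefore m_{20} = σ^{20} · C_10 = (137858491849/282475249) · 16796 = 2315471229095804/282475249.


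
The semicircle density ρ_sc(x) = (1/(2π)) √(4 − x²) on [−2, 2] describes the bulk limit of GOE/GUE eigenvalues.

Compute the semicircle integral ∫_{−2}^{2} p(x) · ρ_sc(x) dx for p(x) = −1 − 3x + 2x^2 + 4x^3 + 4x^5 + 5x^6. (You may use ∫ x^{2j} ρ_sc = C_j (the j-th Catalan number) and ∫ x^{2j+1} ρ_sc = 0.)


Write p(x) = Σ a_i x^i, split into monomials and integrate each against ρ_sc separately.
Using ∫ x^{2j} ρ_sc = C_j = (1/(j+1)) C(2j, j) (Catalan numbers) and ∫ x^{2j+1} ρ_sc = 0 (odd monomials vanish by symmetry):
  i = 0 (even): a_0 · C_{0} = -1 · 1 = -1
  i = 1 (odd): ∫ x^1 ρ_sc = 0 (vanishes)
  i = 2 (even): a_2 · C_{1} = 2 · 1 = 2
  i = 3 (odd): ∫ x^3 ρ_sc = 0 (vanishes)
  i = 5 (odd): ∫ x^5 ρ_sc = 0 (vanishes)
  i = 6 (even): a_6 · C_{3} = 5 · 5 = 25

Summing the contributions: ∫_{−2}^{2} p(x) ρ_sc(x) dx = (-1) + 2 + 25 = 26.


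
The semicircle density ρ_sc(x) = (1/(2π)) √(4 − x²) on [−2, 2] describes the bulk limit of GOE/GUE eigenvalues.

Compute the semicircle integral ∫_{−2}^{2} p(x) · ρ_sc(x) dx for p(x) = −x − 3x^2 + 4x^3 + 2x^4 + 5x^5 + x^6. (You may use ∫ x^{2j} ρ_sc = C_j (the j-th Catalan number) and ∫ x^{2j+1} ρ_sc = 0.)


Write p(x) = Σ a_i x^i, split into monomials and integrate each against ρ_sc separately.
Using ∫ x^{2j} ρ_sc = C_j = (1/(j+1)) C(2j, j) (Catalan numbers) and ∫ x^{2j+1} ρ_sc = 0 (odd monomials vanish by symmetry):
  i = 1 (odd): ∫ x^1 ρ_sc = 0 (vanishes)
  i = 2 (even): a_2 · C_{1} = -3 · 1 = -3
  i = 3 (odd): ∫ x^3 ρ_sc = 0 (vanishes)
  i = 4 (even): a_4 · C_{2} = 2 · 2 = 4
  i = 5 (odd): ∫ x^5 ρ_sc = 0 (vanishes)
  i = 6 (even): a_6 · C_{3} = 1 · 5 = 5

Summing the contributions: ∫_{−2}^{2} p(x) ρ_sc(x) dx = (-3) + 4 + 5 = 6.


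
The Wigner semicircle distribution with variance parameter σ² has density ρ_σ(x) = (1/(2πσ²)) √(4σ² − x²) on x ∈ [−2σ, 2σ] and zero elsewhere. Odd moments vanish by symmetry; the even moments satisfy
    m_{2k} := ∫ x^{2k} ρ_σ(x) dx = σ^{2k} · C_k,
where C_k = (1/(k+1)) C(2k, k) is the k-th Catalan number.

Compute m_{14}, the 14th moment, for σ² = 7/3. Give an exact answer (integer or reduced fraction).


By the scaled semicircle moment identity, m_{2k} = σ^{2k} · C_k with k = 7.
C_7 = (1/(k+1)) · C(2k, k) = (1/8) · C(14, 7) = (1/8) · 3432 = 429.
σ^{2k} = (σ²)^k = (7/3)^7 = 823543/2187.

Therefore m_{14} = σ^{14} · C_7 = (823543/2187) · 429 = 117766649/729.


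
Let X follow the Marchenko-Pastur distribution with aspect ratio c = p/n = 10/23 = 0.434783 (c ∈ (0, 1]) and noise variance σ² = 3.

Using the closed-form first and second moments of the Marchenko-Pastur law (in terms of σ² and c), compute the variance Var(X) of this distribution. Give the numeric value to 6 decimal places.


Recall the MP moments m_1 = E[X] = σ² and m_2 = E[X²] = σ⁴ (1 + c).
m_1 = E[X] = σ² = 3, so m_1² = 9.
m_2 = E[X²] = σ⁴ (1 + c) = 9 · (1 + 0.434783) = 9 · 1.434783 = 12.913043.
(Note m_2 − m_1² simplifies to c · σ⁴ = 0.434783 · 9.)

Var(X) = m_2 − m_1² = 12.913043 − 9 = 3.913043.


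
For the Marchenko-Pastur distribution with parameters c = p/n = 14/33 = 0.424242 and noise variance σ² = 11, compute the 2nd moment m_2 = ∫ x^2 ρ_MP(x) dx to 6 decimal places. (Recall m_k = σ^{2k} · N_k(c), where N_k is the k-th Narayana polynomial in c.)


E[X²] = σ⁴ (1 + c) (second MP moment). With σ² = 11 (so σ⁴ = 121) and c = 14/33 = 0.424242: E[X²] = 121 · (1 + 0.424242) = 121 · 1.424242.

So E[X^2] = 172.333333.


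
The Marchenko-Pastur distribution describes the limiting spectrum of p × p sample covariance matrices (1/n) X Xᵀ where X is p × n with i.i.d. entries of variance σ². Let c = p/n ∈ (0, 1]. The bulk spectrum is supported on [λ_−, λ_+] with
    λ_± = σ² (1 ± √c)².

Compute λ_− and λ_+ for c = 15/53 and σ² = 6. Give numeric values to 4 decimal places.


c = 15/53 = 0.283019; √c = 0.531995.
λ_− = σ² (1 − √c)² = 6 · (1 − 0.531995)² = 6 · (0.468005)² = 1.314171.
λ_+ = σ² (1 + √c)² = 6 · (1 + 0.531995)² = 6 · (1.531995)² = 14.082055.

Rounded to 4 decimal places: λ_− ≈ 1.3142, λ_+ ≈ 14.0821.


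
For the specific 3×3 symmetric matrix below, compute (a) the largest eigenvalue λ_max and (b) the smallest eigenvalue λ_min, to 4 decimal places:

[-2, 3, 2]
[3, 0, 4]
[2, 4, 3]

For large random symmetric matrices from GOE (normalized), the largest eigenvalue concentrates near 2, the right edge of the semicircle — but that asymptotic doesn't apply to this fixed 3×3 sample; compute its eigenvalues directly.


Since M is real symmetric, all three eigenvalues are real; they are the roots of det(λI − M) = λ³ − (tr M) λ² + s λ − det M, where s is the sum of the principal 2×2 minors.
tr M = -2 + 0 + 3 = 1.
s = ((-2)·0 − 3²) + ((-2)·3 − 2²) + (0·3 − 4²) = -9 + (-10) + (-16) = -35.
det M (expand along row 1) = (-2)·(-16) − 3·1 + 2·12 = 53.
Characteristic polynomial: λ³ − λ² − 35λ − 53 = 0.
Substitute λ = y + (tr M)/3 = y + 0.333333 to remove the quadratic term: y³ + p·y + q = 0 with p = s − (tr M)²/3 = -35.333333 and q = −2(tr M)³/27 + (tr M)·s/3 − det M = -64.740741.
Three real roots ⇒ use the trigonometric (Viète) form: r = 2√(−p/3) = 6.863753, φ = arccos(3q/(p·r)) = arccos(0.800853) = 0.642079 rad.
y_k = r·cos(φ/3 − 2πk/3) for k = 0, 1, 2 gives y = 6.707148, -2.091053, -4.616095.
λ_k = y_k + 0.333333 gives λ = 7.0405, -1.7577, -4.2828 (check: the sum is 1.0000 = tr M).

Hence λ_max = 7.0405 and λ_min = -4.2828.


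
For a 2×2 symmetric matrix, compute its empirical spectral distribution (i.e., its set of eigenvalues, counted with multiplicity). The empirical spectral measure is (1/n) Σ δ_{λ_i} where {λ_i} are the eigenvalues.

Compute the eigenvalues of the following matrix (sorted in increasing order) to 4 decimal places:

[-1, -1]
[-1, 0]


Since M is real symmetric, both eigenvalues are real; they are the roots of det(λI − M) = λ² − (tr M) λ + det M.
tr M = -1 + 0 = -1.
det M = (-1)·0 − (-1)² = 0 − 1 = -1.
Characteristic polynomial: λ² + λ − 1 = 0.
Discriminant Δ = (tr M)² − 4·det M = 1 − (-4) = 5; √Δ = 2.236068.
λ = (tr M ± √Δ)/2 = (-1 ± 2.236068)/2, giving (tr M − √Δ)/2 = -1.6180 and (tr M + √Δ)/2 = 0.6180.

Eigenvalues sorted in increasing order: [-1.6180, 0.6180].


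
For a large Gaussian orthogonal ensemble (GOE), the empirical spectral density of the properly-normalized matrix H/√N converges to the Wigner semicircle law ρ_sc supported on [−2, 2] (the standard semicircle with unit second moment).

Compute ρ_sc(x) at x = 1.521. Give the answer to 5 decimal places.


ρ_sc(x) = (1/(2π)) √(4 − x²). With x = 1.521:
  4 − x² = 4 − (1.521)² = 4 − 2.313441 = 1.686559.
  √(4 − x²) = 1.298676.
  1/(2π) = 0.159155.
  ρ_sc(1.521) = 0.159155 · 1.298676 = 0.206691.

Rounded to 5 decimal places: ρ_sc(1.521) ≈ 0.20669.


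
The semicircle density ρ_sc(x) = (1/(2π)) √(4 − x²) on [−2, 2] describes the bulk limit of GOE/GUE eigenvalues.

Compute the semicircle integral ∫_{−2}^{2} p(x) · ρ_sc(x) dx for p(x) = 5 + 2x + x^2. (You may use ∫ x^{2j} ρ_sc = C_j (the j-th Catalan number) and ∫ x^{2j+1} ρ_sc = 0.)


Write p(x) = Σ a_i x^i, split into monomials and integrate each against ρ_sc separately.
Using ∫ x^{2j} ρ_sc = C_j = (1/(j+1)) C(2j, j) (Catalan numbers) and ∫ x^{2j+1} ρ_sc = 0 (odd monomials vanish by symmetry):
  i = 0 (even): a_0 · C_{0} = 5 · 1 = 5
  i = 1 (odd): ∫ x^1 ρ_sc = 0 (vanishes)
  i = 2 (even): a_2 · C_{1} = 1 · 1 = 1

Summing the contributions: ∫_{−2}^{2} p(x) ρ_sc(x) dx = 5 + 1 = 6.


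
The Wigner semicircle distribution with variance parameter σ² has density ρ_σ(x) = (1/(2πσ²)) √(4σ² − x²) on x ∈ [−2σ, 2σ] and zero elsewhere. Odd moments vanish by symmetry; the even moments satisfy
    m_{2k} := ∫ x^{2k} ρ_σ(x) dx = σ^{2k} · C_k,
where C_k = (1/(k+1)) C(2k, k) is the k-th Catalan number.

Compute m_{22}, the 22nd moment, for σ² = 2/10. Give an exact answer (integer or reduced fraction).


By the scaled semicircle moment identity, m_{2k} = σ^{2k} · C_k with k = 11.
C_11 = (1/(k+1)) · C(2k, k) = (1/12) · C(22, 11) = (1/12) · 705432 = 58786.
σ^{2k} = (σ²)^k = (2/10)^11 = 1/48828125.

Therefore m_{22} = σ^{22} · C_11 = (1/48828125) · 58786 = 58786/48828125.


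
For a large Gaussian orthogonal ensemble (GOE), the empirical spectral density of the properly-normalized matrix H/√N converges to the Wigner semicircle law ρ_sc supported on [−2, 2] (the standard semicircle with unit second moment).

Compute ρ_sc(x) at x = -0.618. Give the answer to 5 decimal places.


ρ_sc(x) = (1/(2π)) √(4 − x²). With x = -0.618:
  4 − x² = 4 − (-0.618)² = 4 − 0.381924 = 3.618076.
  √(4 − x²) = 1.902124.
  1/(2π) = 0.159155.
  ρ_sc(-0.618) = 0.159155 · 1.902124 = 0.302732.

Rounded to 5 decimal places: ρ_sc(-0.618) ≈ 0.30273.


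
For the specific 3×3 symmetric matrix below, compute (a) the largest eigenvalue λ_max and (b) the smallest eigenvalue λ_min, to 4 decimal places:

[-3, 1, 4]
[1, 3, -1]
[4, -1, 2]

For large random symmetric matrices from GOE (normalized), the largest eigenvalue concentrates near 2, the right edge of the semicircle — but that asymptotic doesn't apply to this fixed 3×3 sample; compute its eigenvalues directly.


Since M is real symmetric, all three eigenvalues are real; they are the roots of det(λI − M) = λ³ − (tr M) λ² + s λ − det M, where s is the sum of the principal 2×2 minors.
tr M = -3 + 3 + 2 = 2.
s = ((-3)·3 − 1²) + ((-3)·2 − 4²) + (3·2 − (-1)²) = -10 + (-22) + 5 = -27.
det M (expand along row 1) = (-3)·5 − 1·6 + 4·(-13) = -73.
Characteristic polynomial: λ³ − 2λ² − 27λ + 73 = 0.
Substitute λ = y + (tr M)/3 = y + 0.666667 to remove the quadratic term: y³ + p·y + q = 0 with p = s − (tr M)²/3 = -28.333333 and q = −2(tr M)³/27 + (tr M)·s/3 − det M = 54.407407.
Three real roots ⇒ use the trigonometric (Viète) form: r = 2√(−p/3) = 6.146363, φ = arccos(3q/(p·r)) = arccos(-0.937267) = 2.785503 rad.
y_k = r·cos(φ/3 − 2πk/3) for k = 0, 1, 2 gives y = 3.681886, 2.421230, -6.103116.
λ_k = y_k + 0.666667 gives λ = 4.3486, 3.0879, -5.4364 (check: the sum is 2.0000 = tr M).

Hence λ_max = 4.3486 and λ_min = -5.4364.


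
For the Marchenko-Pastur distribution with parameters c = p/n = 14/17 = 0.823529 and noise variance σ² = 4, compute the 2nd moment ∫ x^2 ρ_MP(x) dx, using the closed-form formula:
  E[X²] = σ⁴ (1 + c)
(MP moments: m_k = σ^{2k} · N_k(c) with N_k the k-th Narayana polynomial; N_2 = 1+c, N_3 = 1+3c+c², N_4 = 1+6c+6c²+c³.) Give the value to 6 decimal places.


E[X²] = σ⁴ (1 + c) (second MP moment). With σ² = 4 (so σ⁴ = 16) and c = 14/17 = 0.823529: E[X²] = 16 · (1 + 0.823529) = 16 · 1.823529.

So E[X^2] = 29.176471.


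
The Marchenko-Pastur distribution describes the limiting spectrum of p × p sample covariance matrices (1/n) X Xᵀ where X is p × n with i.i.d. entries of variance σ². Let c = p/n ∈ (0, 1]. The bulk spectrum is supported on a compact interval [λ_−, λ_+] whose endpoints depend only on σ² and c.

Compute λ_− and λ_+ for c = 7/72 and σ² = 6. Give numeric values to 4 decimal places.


c = 7/72 = 0.097222; √c = 0.311805.
λ_− = σ² (1 − √c)² = 6 · (1 − 0.311805)² = 6 · (0.688195)² = 2.841676.
λ_+ = σ² (1 + √c)² = 6 · (1 + 0.311805)² = 6 · (1.311805)² = 10.324991.

Rounded to 4 decimal places: λ_− ≈ 2.8417, λ_+ ≈ 10.3250.


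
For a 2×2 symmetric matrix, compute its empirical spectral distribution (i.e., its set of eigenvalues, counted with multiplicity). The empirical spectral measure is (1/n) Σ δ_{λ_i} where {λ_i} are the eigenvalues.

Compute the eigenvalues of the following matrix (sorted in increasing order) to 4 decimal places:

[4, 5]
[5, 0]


Since M is real symmetric, both eigenvalues are real; they are the roots of det(λI − M) = λ² − (tr M) λ + det M.
tr M = 4 + 0 = 4.
det M = 4·0 − 5² = 0 − 25 = -25.
Characteristic polynomial: λ² − 4λ − 25 = 0.
Discriminant Δ = (tr M)² − 4·det M = 16 − (-100) = 116; √Δ = 10.770330.
λ = (tr M ± √Δ)/2 = (4 ± 10.770330)/2, giving (tr M − √Δ)/2 = -3.3852 and (tr M + √Δ)/2 = 7.3852.

Eigenvalues sorted in increasing order: [-3.3852, 7.3852].


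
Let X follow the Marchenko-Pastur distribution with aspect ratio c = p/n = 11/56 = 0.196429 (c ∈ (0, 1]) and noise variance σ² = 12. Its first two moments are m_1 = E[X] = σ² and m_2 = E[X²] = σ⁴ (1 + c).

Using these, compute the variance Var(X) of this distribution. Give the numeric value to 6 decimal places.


m_1 = E[X] = σ² = 12, so m_1² = 144.
m_2 = E[X²] = σ⁴ (1 + c) = 144 · (1 + 0.196429) = 144 · 1.196429 = 172.285714.
(Note m_2 − m_1² simplifies to c · σ⁴ = 0.196429 · 144.)

Var(X) = m_2 − m_1² = 172.285714 − 144 = 28.285714.


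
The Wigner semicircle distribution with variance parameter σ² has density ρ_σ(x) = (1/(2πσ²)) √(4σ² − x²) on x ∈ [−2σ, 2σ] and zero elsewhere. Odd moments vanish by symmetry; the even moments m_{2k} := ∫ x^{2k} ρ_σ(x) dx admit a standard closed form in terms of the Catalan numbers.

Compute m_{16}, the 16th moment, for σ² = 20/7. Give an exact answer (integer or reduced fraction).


By the scaled semicircle moment identity, m_{2k} = σ^{2k} · C_k with k = 8.
C_8 = (1/(k+1)) · C(2k, k) = (1/9) · C(16, 8) = (1/9) · 12870 = 1430.
σ^{2k} = (σ²)^k = (20/7)^8 = 25600000000/5764801.

Therefore m_{16} = σ^{16} · C_8 = (25600000000/5764801) · 1430 = 36608000000000/5764801.


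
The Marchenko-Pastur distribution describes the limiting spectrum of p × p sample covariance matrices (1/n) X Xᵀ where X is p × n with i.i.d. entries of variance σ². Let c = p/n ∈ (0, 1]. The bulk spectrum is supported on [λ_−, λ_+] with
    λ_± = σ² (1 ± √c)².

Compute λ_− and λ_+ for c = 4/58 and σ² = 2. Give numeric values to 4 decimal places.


c = 4/58 = 0.068966; √c = 0.262613.
λ_− = σ² (1 − √c)² = 2 · (1 − 0.262613)² = 2 · (0.737387)² = 1.087480.
λ_+ = σ² (1 + √c)² = 2 · (1 + 0.262613)² = 2 · (1.262613)² = 3.188382.

Rounded to 4 decimal places: λ_− ≈ 1.0875, λ_+ ≈ 3.1884.


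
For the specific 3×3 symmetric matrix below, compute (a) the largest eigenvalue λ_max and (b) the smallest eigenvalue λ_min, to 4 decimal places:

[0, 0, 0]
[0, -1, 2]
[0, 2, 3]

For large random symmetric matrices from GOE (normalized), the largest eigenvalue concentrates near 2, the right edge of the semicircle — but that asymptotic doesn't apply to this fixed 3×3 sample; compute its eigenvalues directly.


Since M is real symmetric, all three eigenvalues are real; they are the roots of det(λI − M) = λ³ − (tr M) λ² + s λ − det M, where s is the sum of the principal 2×2 minors.
tr M = 0 + (-1) + 3 = 2.
s = (0·(-1) − 0²) + (0·3 − 0²) + ((-1)·3 − 2²) = 0 + 0 + (-7) = -7.
det M (expand along row 1) = 0·(-7) − 0·0 + 0·0 = 0.
Characteristic polynomial: λ³ − 2λ² − 7λ = 0.
Substitute λ = y + (tr M)/3 = y + 0.666667 to remove the quadratic term: y³ + p·y + q = 0 with p = s − (tr M)²/3 = -8.333333 and q = −2(tr M)³/27 + (tr M)·s/3 − det M = -5.259259.
Three real roots ⇒ use the trigonometric (Viète) form: r = 2√(−p/3) = 3.333333, φ = arccos(3q/(p·r)) = arccos(0.568000) = 0.966723 rad.
y_k = r·cos(φ/3 − 2πk/3) for k = 0, 1, 2 gives y = 3.161760, -0.666667, -2.495094.
λ_k = y_k + 0.666667 gives λ = 3.8284, 0.0000, -1.8284 (check: the sum is 2.0000 = tr M).

Hence λ_max = 3.8284 and λ_min = -1.8284.


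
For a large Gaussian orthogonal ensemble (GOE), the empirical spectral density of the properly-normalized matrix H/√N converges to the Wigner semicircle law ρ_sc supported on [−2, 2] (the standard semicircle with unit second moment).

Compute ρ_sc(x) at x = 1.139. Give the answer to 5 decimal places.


ρ_sc(x) = (1/(2π)) √(4 − x²). With x = 1.139:
  4 − x² = 4 − (1.139)² = 4 − 1.297321 = 2.702679.
  √(4 − x²) = 1.643983.
  1/(2π) = 0.159155.
  ρ_sc(1.139) = 0.159155 · 1.643983 = 0.261648.

Rounded to 5 decimal places: ρ_sc(1.139) ≈ 0.26165.


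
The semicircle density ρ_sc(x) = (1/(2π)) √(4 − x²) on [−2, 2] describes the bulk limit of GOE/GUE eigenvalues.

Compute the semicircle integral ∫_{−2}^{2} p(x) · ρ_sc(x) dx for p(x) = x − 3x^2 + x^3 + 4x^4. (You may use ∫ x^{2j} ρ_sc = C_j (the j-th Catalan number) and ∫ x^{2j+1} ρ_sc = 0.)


Write p(x) = Σ a_i x^i, split into monomials and integrate each against ρ_sc separately.
Using ∫ x^{2j} ρ_sc = C_j = (1/(j+1)) C(2j, j) (Catalan numbers) and ∫ x^{2j+1} ρ_sc = 0 (odd monomials vanish by symmetry):
  i = 1 (odd): ∫ x^1 ρ_sc = 0 (vanishes)
  i = 2 (even): a_2 · C_{1} = -3 · 1 = -3
  i = 3 (odd): ∫ x^3 ρ_sc = 0 (vanishes)
  i = 4 (even): a_4 · C_{2} = 4 · 2 = 8

Summing the contributions: ∫_{−2}^{2} p(x) ρ_sc(x) dx = (-3) + 8 = 5.


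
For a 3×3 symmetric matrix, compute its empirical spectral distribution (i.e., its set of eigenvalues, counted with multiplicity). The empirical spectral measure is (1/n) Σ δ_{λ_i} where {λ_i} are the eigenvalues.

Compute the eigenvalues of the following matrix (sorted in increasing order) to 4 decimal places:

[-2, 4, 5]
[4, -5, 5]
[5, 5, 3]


Since M is real symmetric, all three eigenvalues are real; they are the roots of det(λI − M) = λ³ − (tr M) λ² + s λ − det M, where s is the sum of the principal 2×2 minors.
tr M = -2 + (-5) + 3 = -4.
s = ((-2)·(-5) − 4²) + ((-2)·3 − 5²) + ((-5)·3 − 5²) = -6 + (-31) + (-40) = -77.
det M (expand along row 1) = (-2)·(-40) − 4·(-13) + 5·45 = 357.
Characteristic polynomial: λ³ + 4λ² − 77λ − 357 = 0.
Substitute λ = y + (tr M)/3 = y − 1.333333 to remove the quadratic term: y³ + p·y + q = 0 with p = s − (tr M)²/3 = -82.333333 and q = −2(tr M)³/27 + (tr M)·s/3 − det M = -249.592593.
Three real roots ⇒ use the trigonometric (Viète) form: r = 2√(−p/3) = 10.477489, φ = arccos(3q/(p·r)) = arccos(0.868001) = 0.519635 rad.
y_k = r·cos(φ/3 − 2πk/3) for k = 0, 1, 2 gives y = 10.320708, -3.596519, -6.724189.
λ_k = y_k − 1.333333 gives λ = 8.9874, -4.9299, -8.0575 (check: the sum is -4.0000 = tr M).

Eigenvalues sorted in increasing order: [-8.0575, -4.9299, 8.9874].


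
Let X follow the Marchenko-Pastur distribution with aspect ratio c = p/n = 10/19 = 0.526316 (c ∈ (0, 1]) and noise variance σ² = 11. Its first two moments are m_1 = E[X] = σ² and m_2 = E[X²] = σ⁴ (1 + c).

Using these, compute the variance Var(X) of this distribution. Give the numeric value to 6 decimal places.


m_1 = E[X] = σ² = 11, so m_1² = 121.
m_2 = E[X²] = σ⁴ (1 + c) = 121 · (1 + 0.526316) = 121 · 1.526316 = 184.684211.
(Note m_2 − m_1² simplifies to c · σ⁴ = 0.526316 · 121.)

Var(X) = m_2 − m_1² = 184.684211 − 121 = 63.684211.


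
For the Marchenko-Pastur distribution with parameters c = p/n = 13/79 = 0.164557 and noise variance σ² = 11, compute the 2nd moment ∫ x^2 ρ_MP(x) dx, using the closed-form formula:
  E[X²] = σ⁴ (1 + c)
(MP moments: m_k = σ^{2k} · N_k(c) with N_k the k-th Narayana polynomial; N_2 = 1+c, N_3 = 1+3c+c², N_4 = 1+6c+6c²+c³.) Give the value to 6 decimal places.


E[X²] = σ⁴ (1 + c) (second MP moment). With σ² = 11 (so σ⁴ = 121) and c = 13/79 = 0.164557: E[X²] = 121 · (1 + 0.164557) = 121 · 1.164557.

So E[X^2] = 140.911392.


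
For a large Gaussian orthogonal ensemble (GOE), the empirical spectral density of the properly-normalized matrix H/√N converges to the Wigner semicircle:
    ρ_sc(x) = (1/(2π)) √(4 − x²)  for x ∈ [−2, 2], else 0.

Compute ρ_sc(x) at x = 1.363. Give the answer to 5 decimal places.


ρ_sc(x) = (1/(2π)) √(4 − x²). With x = 1.363:
  4 − x² = 4 − (1.363)² = 4 − 1.857769 = 2.142231.
  √(4 − x²) = 1.463636.
  1/(2π) = 0.159155.
  ρ_sc(1.363) = 0.159155 · 1.463636 = 0.232945.

Rounded to 5 decimal places: ρ_sc(1.363) ≈ 0.23294.


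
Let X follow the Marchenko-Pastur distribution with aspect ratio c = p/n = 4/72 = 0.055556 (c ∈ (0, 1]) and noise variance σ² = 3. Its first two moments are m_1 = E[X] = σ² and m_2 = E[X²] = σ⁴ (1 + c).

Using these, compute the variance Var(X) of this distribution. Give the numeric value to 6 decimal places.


m_1 = E[X] = σ² = 3, so m_1² = 9.
m_2 = E[X²] = σ⁴ (1 + c) = 9 · (1 + 0.055556) = 9 · 1.055556 = 9.500000.
(Note m_2 − m_1² simplifies to c · σ⁴ = 0.055556 · 9.)

Var(X) = m_2 − m_1² = 9.500000 − 9 = 0.500000.


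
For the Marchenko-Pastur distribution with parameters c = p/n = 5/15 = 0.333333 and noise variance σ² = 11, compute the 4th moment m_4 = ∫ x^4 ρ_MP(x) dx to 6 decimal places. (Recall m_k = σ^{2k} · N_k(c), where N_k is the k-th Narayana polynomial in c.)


E[X⁴] = σ⁸ (1 + 6c + 6c² + c³) (fourth MP moment). With σ² = 11 (so σ⁸ = 14641) and c = 5/15 = 0.333333: E[X⁴] = 14641 · (1 + 6·0.333333 + 6·(0.333333)² + (0.333333)³) = 14641 · 3.703704.

So E[X^4] = 54225.925926.


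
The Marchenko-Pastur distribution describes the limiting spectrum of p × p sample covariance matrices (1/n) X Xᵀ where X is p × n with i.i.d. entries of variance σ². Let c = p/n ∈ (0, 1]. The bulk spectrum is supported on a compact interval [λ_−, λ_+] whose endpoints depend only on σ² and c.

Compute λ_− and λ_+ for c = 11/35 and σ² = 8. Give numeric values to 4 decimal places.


c = 11/35 = 0.314286; √c = 0.560612.
λ_− = σ² (1 − √c)² = 8 · (1 − 0.560612)² = 8 · (0.439388)² = 1.544495.
λ_+ = σ² (1 + √c)² = 8 · (1 + 0.560612)² = 8 · (1.560612)² = 19.484076.

Rounded to 4 decimal places: λ_− ≈ 1.5445, λ_+ ≈ 19.4841.


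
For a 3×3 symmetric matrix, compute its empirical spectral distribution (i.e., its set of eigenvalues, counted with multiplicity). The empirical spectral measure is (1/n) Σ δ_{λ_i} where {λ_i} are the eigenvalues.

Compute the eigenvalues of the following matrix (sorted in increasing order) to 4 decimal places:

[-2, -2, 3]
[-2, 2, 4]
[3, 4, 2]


Since M is real symmetric, all three eigenvalues are real; they are the roots of det(λI − M) = λ³ − (tr M) λ² + s λ − det M, where s is the sum of the principal 2×2 minors.
tr M = -2 + 2 + 2 = 2.
s = ((-2)·2 − (-2)²) + ((-2)·2 − 3²) + (2·2 − 4²) = -8 + (-13) + (-12) = -33.
det M (expand along row 1) = (-2)·(-12) − (-2)·(-16) + 3·(-14) = -50.
Characteristic polynomial: λ³ − 2λ² − 33λ + 50 = 0.
Substitute λ = y + (tr M)/3 = y + 0.666667 to remove the quadratic term: y³ + p·y + q = 0 with p = s − (tr M)²/3 = -34.333333 and q = −2(tr M)³/27 + (tr M)·s/3 − det M = 27.407407.
Three real roots ⇒ use the trigonometric (Viète) form: r = 2√(−p/3) = 6.765928, φ = arccos(3q/(p·r)) = arccos(-0.353953) = 1.932591 rad.
y_k = r·cos(φ/3 − 2πk/3) for k = 0, 1, 2 gives y = 5.409916, 0.813982, -6.223898.
λ_k = y_k + 0.666667 gives λ = 6.0766, 1.4806, -5.5572 (check: the sum is 2.0000 = tr M).

Eigenvalues sorted in increasing order: [-5.5572, 1.4806, 6.0766].
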